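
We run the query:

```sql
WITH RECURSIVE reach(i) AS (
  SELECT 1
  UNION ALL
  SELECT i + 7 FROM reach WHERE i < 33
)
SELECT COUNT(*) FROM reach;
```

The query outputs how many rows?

6

Base: i=1.
Iteration 1: 1 < 33 holds -> i = 1 + 7 = 8.
Iteration 2: 8 < 33 holds -> i = 8 + 7 = 15.
Iteration 3: 15 < 33 holds -> i = 15 + 7 = 22.
Iteration 4: 22 < 33 holds -> i = 22 + 7 = 29.
Iteration 5: 29 < 33 holds -> i = 29 + 7 = 36.
Iteration 6: 36 < 33 fails; recursion stops.
Total rows emitted: 6.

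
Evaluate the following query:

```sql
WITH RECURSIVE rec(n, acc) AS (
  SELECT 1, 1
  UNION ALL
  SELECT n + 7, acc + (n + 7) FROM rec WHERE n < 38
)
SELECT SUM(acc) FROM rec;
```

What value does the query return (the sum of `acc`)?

420

Base: n=1, acc=1.
Iteration 1: 1 < 38 holds -> n = 1 + 7 = 8, acc = 1 + 8 = 9.
Iteration 2: 8 < 38 holds -> n = 8 + 7 = 15, acc = 9 + 15 = 24.
Iteration 3: 15 < 38 holds -> n = 15 + 7 = 22, acc = 24 + 22 = 46.
Iteration 4: 22 < 38 holds -> n = 22 + 7 = 29, acc = 46 + 29 = 75.
Iteration 5: 29 < 38 holds -> n = 29 + 7 = 36, acc = 75 + 36 = 111.
Iteration 6: 36 < 38 holds -> n = 36 + 7 = 43, acc = 111 + 43 = 154.
Iteration 7: 43 < 38 fails; recursion stops.
SUM(acc) = 1 + 9 + 24 + 46 + 75 + 111 + 154 = 420.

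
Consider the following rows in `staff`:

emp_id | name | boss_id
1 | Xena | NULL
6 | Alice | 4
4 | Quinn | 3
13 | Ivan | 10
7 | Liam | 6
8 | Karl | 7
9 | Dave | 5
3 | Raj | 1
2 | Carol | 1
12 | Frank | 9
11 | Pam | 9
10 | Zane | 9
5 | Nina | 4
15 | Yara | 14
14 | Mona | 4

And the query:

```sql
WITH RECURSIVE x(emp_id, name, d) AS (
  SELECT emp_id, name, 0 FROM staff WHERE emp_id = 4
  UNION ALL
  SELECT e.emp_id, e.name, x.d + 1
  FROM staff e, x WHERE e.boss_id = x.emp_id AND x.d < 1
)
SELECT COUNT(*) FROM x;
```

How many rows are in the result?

Base: emp_id=4 (Quinn) at d 0.
Iteration 1: rows with boss_id in {4} -> Nina (id 5, d 1), Alice (id 6, d 1), Mona (id 14, d 1).
Iteration 2: d < 1 fails for all current rows; recursion stops.
Total rows emitted: 4.

4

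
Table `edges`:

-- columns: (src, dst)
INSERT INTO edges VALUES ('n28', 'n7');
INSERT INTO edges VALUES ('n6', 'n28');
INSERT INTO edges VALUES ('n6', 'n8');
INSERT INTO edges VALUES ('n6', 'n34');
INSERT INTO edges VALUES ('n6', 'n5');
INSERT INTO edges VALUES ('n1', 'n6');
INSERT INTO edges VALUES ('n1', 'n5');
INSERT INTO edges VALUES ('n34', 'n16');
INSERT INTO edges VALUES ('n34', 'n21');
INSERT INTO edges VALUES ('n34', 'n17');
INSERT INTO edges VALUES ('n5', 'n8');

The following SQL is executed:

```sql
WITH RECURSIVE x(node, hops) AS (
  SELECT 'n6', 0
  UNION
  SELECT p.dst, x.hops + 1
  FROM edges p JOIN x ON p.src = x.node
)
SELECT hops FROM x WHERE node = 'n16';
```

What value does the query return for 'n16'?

2

Base: (n6, hops=0).
Iteration 1: edges from {n6} -> (n28, hops=1), (n34, hops=1), (n5, hops=1), (n8, hops=1).
Iteration 2: edges from {n28,n34,n5,n8} -> (n16, hops=2), (n17, hops=2), (n21, hops=2), (n7, hops=2), (n8, hops=2).
Iteration 3: no outgoing edges from {n16,n17,n21,n7,n8}; recursion stops.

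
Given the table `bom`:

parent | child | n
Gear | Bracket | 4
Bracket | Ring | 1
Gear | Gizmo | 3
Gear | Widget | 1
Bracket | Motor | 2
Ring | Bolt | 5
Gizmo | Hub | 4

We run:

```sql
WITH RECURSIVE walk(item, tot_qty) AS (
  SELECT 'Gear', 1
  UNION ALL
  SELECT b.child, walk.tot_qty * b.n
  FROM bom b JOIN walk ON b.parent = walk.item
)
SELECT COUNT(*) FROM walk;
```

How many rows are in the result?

8

Base: (Gear, tot_qty=1).
Iteration 1: components of {Gear} -> Bracket = 1*4 = 4, Gizmo = 1*3 = 3, Widget = 1*1 = 1.
Iteration 2: components of {Bracket,Gizmo,Widget} -> Hub = 3*4 = 12, Motor = 4*2 = 8, Ring = 4*1 = 4.
Iteration 3: components of {Hub,Motor,Ring} -> Bolt = 4*5 = 20.
Iteration 4: no further components; recursion stops.
Total rows emitted: 8.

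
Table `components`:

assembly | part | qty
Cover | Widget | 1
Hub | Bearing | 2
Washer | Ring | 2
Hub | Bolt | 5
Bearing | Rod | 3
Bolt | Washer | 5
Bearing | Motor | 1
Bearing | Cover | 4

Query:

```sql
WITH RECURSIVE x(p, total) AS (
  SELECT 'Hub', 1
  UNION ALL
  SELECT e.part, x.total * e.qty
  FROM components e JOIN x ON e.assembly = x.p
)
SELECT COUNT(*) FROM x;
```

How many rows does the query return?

9

Base: (Hub, total=1).
Iteration 1: components of {Hub} -> Bearing = 1*2 = 2, Bolt = 1*5 = 5.
Iteration 2: components of {Bearing,Bolt} -> Cover = 2*4 = 8, Motor = 2*1 = 2, Rod = 2*3 = 6, Washer = 5*5 = 25.
Iteration 3: components of {Cover,Motor,Rod,Washer} -> Ring = 25*2 = 50, Widget = 8*1 = 8.
Iteration 4: no further components; recursion stops.
Total rows emitted: 9.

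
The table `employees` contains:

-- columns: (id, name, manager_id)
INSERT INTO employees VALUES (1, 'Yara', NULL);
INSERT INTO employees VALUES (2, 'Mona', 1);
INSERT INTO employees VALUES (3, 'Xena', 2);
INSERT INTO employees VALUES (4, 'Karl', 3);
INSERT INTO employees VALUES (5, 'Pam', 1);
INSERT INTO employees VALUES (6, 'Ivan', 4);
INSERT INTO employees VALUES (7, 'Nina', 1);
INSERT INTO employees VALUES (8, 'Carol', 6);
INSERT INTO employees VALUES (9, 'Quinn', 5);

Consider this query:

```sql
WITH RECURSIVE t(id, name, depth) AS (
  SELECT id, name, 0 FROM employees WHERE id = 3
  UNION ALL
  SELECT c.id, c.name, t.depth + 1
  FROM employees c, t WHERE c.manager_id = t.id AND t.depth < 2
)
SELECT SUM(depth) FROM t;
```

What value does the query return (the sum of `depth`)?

Base: id=3 (Xena) at depth 0.
Iteration 1: rows with manager_id in {3} -> Karl (id 4, depth 1).
Iteration 2: rows with manager_id in {4} -> Ivan (id 6, depth 2).
Iteration 3: depth < 2 fails for all current rows; recursion stops.
SUM(depth) = 0 + 1 + 2 = 3.

3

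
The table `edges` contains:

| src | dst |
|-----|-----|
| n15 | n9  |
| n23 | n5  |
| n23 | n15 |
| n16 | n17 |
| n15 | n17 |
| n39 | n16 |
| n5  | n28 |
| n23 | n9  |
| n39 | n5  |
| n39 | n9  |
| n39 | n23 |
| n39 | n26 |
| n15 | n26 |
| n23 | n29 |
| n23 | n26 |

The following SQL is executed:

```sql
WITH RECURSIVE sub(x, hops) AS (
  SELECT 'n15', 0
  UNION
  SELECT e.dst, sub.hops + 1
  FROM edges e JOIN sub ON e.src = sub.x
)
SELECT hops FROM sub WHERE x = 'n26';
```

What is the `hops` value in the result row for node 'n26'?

1

Base: (n15, hops=0).
Iteration 1: edges from {n15} -> (n17, hops=1), (n26, hops=1), (n9, hops=1).
Iteration 2: no outgoing edges from {n17,n26,n9}; recursion stops.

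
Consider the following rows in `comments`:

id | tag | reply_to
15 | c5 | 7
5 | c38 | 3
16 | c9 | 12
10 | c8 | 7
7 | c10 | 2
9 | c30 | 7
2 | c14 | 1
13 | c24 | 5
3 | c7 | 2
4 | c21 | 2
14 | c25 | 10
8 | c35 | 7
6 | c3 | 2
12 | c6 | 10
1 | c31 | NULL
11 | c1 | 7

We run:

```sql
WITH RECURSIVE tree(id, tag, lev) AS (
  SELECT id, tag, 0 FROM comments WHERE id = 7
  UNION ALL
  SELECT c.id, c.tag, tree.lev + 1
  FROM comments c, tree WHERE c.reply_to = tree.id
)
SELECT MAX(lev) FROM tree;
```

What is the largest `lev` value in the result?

Base: id=7 (c10) at lev 0.
Iteration 1: rows with reply_to in {7} -> c35 (id 8, lev 1), c30 (id 9, lev 1), c8 (id 10, lev 1), c1 (id 11, lev 1), c5 (id 15, lev 1).
Iteration 2: rows with reply_to in {8,9,10,11,15} -> c6 (id 12, lev 2), c25 (id 14, lev 2).
Iteration 3: rows with reply_to in {12,14} -> c9 (id 16, lev 3).
Iteration 4: no rows with reply_to in {16}; recursion stops.
lev values: 0, 1, 1, 1, 1, 1, 2, 2, 3; the maximum is 3.

3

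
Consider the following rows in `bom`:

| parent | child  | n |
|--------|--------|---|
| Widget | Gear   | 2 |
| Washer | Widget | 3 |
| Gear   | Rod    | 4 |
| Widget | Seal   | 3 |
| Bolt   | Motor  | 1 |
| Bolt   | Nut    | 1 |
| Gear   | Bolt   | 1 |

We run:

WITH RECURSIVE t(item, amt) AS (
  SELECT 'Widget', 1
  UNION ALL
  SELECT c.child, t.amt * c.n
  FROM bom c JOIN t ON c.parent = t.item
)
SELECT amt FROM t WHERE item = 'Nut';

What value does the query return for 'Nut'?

Base: (Widget, amt=1).
Iteration 1: components of {Widget} -> Gear = 1*2 = 2, Seal = 1*3 = 3.
Iteration 2: components of {Gear,Seal} -> Bolt = 2*1 = 2, Rod = 2*4 = 8.
Iteration 3: components of {Bolt,Rod} -> Motor = 2*1 = 2, Nut = 2*1 = 2.
Iteration 4: no further components; recursion stops.

2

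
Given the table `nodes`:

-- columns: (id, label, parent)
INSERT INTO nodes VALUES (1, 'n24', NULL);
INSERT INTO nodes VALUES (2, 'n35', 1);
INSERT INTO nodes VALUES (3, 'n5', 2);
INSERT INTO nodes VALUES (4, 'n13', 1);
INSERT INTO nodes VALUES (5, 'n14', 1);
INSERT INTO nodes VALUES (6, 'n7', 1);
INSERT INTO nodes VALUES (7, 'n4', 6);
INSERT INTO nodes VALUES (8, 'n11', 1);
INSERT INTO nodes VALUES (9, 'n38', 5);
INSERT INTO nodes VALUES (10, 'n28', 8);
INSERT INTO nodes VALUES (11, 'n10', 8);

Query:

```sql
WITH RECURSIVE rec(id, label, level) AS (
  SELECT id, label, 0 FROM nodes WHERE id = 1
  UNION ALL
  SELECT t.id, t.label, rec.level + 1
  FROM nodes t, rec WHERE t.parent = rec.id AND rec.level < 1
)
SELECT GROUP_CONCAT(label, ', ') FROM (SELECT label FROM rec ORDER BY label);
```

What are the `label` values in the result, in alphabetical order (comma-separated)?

Base: id=1 (n24) at level 0.
Iteration 1: rows with parent in {1} -> n35 (id 2, level 1), n13 (id 4, level 1), n14 (id 5, level 1), n7 (id 6, level 1), n11 (id 8, level 1).
Iteration 2: level < 1 fails for all current rows; recursion stops.

n11, n13, n14, n24, n35, n7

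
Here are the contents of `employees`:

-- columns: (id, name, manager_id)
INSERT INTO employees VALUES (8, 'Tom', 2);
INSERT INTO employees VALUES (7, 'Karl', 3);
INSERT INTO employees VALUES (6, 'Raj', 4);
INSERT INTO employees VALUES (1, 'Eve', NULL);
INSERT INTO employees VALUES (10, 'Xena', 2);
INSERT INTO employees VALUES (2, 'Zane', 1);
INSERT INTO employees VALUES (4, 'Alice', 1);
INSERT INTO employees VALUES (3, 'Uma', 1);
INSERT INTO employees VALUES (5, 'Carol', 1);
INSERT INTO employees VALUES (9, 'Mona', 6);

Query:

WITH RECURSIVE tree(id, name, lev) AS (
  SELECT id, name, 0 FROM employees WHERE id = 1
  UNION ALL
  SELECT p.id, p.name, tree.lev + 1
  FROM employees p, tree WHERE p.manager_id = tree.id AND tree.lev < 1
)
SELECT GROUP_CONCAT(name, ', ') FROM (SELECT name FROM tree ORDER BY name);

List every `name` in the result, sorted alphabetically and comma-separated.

Base: id=1 (Eve) at lev 0.
Iteration 1: rows with manager_id in {1} -> Zane (id 2, lev 1), Uma (id 3, lev 1), Alice (id 4, lev 1), Carol (id 5, lev 1).
Iteration 2: lev < 1 fails for all current rows; recursion stops.

Alice, Carol, Eve, Uma, Zane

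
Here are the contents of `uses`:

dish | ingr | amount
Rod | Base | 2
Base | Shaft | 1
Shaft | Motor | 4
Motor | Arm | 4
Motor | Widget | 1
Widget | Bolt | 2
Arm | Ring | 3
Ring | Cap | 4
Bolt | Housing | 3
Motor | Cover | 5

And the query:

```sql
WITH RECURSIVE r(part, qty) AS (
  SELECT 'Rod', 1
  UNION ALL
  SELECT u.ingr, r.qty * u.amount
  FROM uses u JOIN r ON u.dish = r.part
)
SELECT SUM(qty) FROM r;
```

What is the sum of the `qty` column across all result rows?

637

Base: (Rod, qty=1).
Iteration 1: components of {Rod} -> Base = 1*2 = 2.
Iteration 2: components of {Base} -> Shaft = 2*1 = 2.
Iteration 3: components of {Shaft} -> Motor = 2*4 = 8.
Iteration 4: components of {Motor} -> Arm = 8*4 = 32, Cover = 8*5 = 40, Widget = 8*1 = 8.
Iteration 5: components of {Arm,Cover,Widget} -> Bolt = 8*2 = 16, Ring = 32*3 = 96.
Iteration 6: components of {Bolt,Ring} -> Cap = 96*4 = 384, Housing = 16*3 = 48.
Iteration 7: no further components; recursion stops.
SUM(qty) = 1 + 2 + 2 + 8 + 32 + 8 + 40 + 96 + 16 + 384 + 48 = 637.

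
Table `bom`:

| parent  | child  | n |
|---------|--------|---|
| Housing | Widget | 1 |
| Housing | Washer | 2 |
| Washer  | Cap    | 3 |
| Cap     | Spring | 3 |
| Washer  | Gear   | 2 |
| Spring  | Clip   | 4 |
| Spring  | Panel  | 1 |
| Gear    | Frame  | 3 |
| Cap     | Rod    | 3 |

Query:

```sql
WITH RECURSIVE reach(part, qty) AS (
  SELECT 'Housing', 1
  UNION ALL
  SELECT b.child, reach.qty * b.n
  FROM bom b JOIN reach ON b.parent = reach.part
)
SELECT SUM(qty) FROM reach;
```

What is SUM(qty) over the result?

152

Base: (Housing, qty=1).
Iteration 1: components of {Housing} -> Washer = 1*2 = 2, Widget = 1*1 = 1.
Iteration 2: components of {Washer,Widget} -> Cap = 2*3 = 6, Gear = 2*2 = 4.
Iteration 3: components of {Cap,Gear} -> Frame = 4*3 = 12, Rod = 6*3 = 18, Spring = 6*3 = 18.
Iteration 4: components of {Frame,Rod,Spring} -> Clip = 18*4 = 72, Panel = 18*1 = 18.
Iteration 5: no further components; recursion stops.
SUM(qty) = 1 + 1 + 2 + 6 + 4 + 18 + 18 + 12 + 72 + 18 = 152.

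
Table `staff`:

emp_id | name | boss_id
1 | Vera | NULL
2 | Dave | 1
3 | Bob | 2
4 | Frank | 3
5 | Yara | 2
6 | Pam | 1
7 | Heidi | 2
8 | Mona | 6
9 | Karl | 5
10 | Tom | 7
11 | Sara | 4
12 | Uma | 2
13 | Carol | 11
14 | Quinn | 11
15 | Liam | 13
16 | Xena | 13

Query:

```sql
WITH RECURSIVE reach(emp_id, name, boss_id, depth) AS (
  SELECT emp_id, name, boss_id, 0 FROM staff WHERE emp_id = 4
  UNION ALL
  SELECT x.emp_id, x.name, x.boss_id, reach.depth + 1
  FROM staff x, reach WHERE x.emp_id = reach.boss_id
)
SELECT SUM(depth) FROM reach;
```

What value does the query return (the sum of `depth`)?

Base: emp_id=4 (Frank), boss_id=3, depth 0.
Iteration 1: join on emp_id=3 -> Bob (id 3, boss_id=2, depth 1).
Iteration 2: join on emp_id=2 -> Dave (id 2, boss_id=1, depth 2).
Iteration 3: join on emp_id=1 -> Vera (id 1, boss_id=NULL, depth 3).
Iteration 4: boss_id is NULL; no match; recursion stops.
SUM(depth) = 0 + 1 + 2 + 3 = 6.

6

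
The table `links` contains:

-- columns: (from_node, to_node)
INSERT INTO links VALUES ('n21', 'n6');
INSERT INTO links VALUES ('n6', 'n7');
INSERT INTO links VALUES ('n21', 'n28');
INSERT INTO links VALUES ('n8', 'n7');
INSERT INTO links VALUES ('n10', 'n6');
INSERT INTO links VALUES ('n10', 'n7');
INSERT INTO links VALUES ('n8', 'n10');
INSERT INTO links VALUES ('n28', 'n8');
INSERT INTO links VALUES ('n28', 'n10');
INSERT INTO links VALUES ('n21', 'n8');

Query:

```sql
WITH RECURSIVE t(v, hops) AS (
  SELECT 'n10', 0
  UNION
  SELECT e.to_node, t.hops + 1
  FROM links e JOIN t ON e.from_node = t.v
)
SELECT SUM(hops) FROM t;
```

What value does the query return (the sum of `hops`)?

Base: (n10, hops=0).
Iteration 1: edges from {n10} -> (n6, hops=1), (n7, hops=1).
Iteration 2: edges from {n6,n7} -> (n7, hops=2).
Iteration 3: no outgoing edges from {n7}; recursion stops.
SUM(hops) = 0 + 1 + 1 + 2 = 4.

4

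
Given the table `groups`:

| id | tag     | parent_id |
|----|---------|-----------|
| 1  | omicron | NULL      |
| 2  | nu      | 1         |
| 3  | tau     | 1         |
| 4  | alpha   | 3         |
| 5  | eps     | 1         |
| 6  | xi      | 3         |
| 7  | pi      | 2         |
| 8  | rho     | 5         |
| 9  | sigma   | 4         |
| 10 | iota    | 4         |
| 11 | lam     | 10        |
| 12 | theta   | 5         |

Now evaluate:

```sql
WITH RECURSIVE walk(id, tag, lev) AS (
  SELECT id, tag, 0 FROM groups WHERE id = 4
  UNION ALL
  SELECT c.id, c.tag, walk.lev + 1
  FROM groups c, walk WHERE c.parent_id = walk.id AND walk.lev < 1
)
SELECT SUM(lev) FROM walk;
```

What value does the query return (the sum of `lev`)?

2

Base: id=4 (alpha) at lev 0.
Iteration 1: rows with parent_id in {4} -> sigma (id 9, lev 1), iota (id 10, lev 1).
Iteration 2: lev < 1 fails for all current rows; recursion stops.
SUM(lev) = 0 + 1 + 1 = 2.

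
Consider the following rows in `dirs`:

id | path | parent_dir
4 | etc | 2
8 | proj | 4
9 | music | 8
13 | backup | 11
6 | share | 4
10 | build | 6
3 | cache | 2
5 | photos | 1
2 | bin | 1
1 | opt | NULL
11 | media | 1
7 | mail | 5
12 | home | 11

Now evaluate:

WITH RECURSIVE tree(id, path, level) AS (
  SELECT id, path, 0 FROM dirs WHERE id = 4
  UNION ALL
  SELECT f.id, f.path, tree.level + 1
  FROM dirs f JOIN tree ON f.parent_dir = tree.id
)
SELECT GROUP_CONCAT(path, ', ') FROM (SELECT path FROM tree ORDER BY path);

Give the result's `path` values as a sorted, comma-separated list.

Base: id=4 (etc) at level 0.
Iteration 1: rows with parent_dir in {4} -> share (id 6, level 1), proj (id 8, level 1).
Iteration 2: rows with parent_dir in {6,8} -> music (id 9, level 2), build (id 10, level 2).
Iteration 3: no rows with parent_dir in {9,10}; recursion stops.

build, etc, music, proj, share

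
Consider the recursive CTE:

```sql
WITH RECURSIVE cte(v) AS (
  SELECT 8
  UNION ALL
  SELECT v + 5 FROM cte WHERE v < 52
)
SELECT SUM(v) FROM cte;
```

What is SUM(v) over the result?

Base: v=8.
Iteration 1: 8 < 52 holds -> v = 8 + 5 = 13.
Iteration 2: 13 < 52 holds -> v = 13 + 5 = 18.
Iteration 3: 18 < 52 holds -> v = 18 + 5 = 23.
Iteration 4: 23 < 52 holds -> v = 23 + 5 = 28.
Iteration 5: 28 < 52 holds -> v = 28 + 5 = 33.
Iteration 6: 33 < 52 holds -> v = 33 + 5 = 38.
Iteration 7: 38 < 52 holds -> v = 38 + 5 = 43.
Iteration 8: 43 < 52 holds -> v = 43 + 5 = 48.
Iteration 9: 48 < 52 holds -> v = 48 + 5 = 53.
Iteration 10: 53 < 52 fails; recursion stops.
SUM(v) = 8 + 13 + 18 + 23 + 28 + 33 + 38 + 43 + 48 + 53 = 305.

305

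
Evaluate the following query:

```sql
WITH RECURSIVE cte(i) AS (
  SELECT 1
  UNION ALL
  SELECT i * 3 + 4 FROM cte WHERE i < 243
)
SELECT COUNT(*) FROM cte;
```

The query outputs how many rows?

Base: i=1.
Iteration 1: 1 < 243 holds -> i = 1 * 3 + 4 = 7.
Iteration 2: 7 < 243 holds -> i = 7 * 3 + 4 = 25.
Iteration 3: 25 < 243 holds -> i = 25 * 3 + 4 = 79.
Iteration 4: 79 < 243 holds -> i = 79 * 3 + 4 = 241.
Iteration 5: 241 < 243 holds -> i = 241 * 3 + 4 = 727.
Iteration 6: 727 < 243 fails; recursion stops.
Total rows emitted: 6.

6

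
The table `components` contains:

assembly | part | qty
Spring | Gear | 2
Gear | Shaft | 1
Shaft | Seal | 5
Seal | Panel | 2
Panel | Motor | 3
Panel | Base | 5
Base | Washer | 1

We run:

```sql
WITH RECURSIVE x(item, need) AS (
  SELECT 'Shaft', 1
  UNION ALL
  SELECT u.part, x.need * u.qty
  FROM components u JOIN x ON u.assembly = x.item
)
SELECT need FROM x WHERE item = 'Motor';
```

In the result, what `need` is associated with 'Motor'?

Base: (Shaft, need=1).
Iteration 1: components of {Shaft} -> Seal = 1*5 = 5.
Iteration 2: components of {Seal} -> Panel = 5*2 = 10.
Iteration 3: components of {Panel} -> Base = 10*5 = 50, Motor = 10*3 = 30.
Iteration 4: components of {Base,Motor} -> Washer = 50*1 = 50.
Iteration 5: no further components; recursion stops.

30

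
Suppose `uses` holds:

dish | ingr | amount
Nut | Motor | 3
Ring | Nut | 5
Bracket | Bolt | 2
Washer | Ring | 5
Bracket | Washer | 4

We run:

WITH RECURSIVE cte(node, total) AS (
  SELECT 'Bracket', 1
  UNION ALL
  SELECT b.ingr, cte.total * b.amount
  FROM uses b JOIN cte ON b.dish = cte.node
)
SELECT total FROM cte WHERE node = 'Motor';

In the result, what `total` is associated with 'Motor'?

Base: (Bracket, total=1).
Iteration 1: components of {Bracket} -> Bolt = 1*2 = 2, Washer = 1*4 = 4.
Iteration 2: components of {Bolt,Washer} -> Ring = 4*5 = 20.
Iteration 3: components of {Ring} -> Nut = 20*5 = 100.
Iteration 4: components of {Nut} -> Motor = 100*3 = 300.
Iteration 5: no further components; recursion stops.

300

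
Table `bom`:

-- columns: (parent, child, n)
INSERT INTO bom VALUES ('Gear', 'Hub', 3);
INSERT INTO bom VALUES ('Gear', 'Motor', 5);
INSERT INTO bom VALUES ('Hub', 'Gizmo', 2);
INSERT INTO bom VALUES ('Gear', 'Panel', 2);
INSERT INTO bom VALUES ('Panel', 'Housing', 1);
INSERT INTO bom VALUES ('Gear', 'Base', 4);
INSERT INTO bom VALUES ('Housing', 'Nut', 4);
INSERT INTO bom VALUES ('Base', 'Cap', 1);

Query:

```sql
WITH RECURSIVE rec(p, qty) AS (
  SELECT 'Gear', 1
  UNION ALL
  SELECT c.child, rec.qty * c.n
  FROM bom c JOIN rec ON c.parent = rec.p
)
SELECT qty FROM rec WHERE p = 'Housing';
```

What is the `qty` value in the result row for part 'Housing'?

Base: (Gear, qty=1).
Iteration 1: components of {Gear} -> Base = 1*4 = 4, Hub = 1*3 = 3, Motor = 1*5 = 5, Panel = 1*2 = 2.
Iteration 2: components of {Base,Hub,Motor,Panel} -> Cap = 4*1 = 4, Gizmo = 3*2 = 6, Housing = 2*1 = 2.
Iteration 3: components of {Cap,Gizmo,Housing} -> Nut = 2*4 = 8.
Iteration 4: no further components; recursion stops.

2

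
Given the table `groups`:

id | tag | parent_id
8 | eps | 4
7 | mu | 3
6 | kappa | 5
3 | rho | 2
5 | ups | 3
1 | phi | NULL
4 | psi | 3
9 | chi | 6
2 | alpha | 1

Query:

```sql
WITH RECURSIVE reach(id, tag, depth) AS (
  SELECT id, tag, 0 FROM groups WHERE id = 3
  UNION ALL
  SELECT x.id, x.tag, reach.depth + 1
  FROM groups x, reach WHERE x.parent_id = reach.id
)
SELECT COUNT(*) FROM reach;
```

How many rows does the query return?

7

Base: id=3 (rho) at depth 0.
Iteration 1: rows with parent_id in {3} -> psi (id 4, depth 1), ups (id 5, depth 1), mu (id 7, depth 1).
Iteration 2: rows with parent_id in {4,5,7} -> kappa (id 6, depth 2), eps (id 8, depth 2).
Iteration 3: rows with parent_id in {6,8} -> chi (id 9, depth 3).
Iteration 4: no rows with parent_id in {9}; recursion stops.
Total rows emitted: 7.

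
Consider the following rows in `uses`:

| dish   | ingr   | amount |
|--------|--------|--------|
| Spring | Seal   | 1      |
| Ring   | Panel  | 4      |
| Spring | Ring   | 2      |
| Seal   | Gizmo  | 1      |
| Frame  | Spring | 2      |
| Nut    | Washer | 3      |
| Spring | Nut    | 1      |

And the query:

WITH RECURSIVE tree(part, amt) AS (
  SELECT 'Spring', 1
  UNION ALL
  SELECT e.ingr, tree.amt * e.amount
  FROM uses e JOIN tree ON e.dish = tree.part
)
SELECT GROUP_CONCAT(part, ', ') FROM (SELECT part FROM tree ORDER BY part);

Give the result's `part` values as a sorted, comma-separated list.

Base: (Spring, amt=1).
Iteration 1: components of {Spring} -> Nut = 1*1 = 1, Ring = 1*2 = 2, Seal = 1*1 = 1.
Iteration 2: components of {Nut,Ring,Seal} -> Gizmo = 1*1 = 1, Panel = 2*4 = 8, Washer = 1*3 = 3.
Iteration 3: no further components; recursion stops.

Gizmo, Nut, Panel, Ring, Seal, Spring, Washer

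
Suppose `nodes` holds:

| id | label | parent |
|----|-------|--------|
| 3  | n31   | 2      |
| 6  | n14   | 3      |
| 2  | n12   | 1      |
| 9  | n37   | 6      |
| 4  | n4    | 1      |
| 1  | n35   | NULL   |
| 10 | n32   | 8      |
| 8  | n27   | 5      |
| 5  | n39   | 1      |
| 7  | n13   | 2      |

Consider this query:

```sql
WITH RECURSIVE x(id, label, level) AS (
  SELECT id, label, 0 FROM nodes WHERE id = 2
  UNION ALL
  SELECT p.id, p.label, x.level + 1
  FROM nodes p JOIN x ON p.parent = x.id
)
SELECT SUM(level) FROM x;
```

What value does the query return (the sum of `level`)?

Base: id=2 (n12) at level 0.
Iteration 1: rows with parent in {2} -> n31 (id 3, level 1), n13 (id 7, level 1).
Iteration 2: rows with parent in {3,7} -> n14 (id 6, level 2).
Iteration 3: rows with parent in {6} -> n37 (id 9, level 3).
Iteration 4: no rows with parent in {9}; recursion stops.
SUM(level) = 0 + 1 + 1 + 2 + 3 = 7.

7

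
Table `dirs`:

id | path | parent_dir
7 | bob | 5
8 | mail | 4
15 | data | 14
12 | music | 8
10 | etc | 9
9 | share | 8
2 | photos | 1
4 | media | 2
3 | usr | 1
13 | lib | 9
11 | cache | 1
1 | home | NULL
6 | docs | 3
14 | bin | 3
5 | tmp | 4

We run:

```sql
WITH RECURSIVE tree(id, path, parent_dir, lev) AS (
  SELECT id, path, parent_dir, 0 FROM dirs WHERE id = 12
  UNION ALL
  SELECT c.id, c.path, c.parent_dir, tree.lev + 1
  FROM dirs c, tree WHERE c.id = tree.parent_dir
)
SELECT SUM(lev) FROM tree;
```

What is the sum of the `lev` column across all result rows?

10

Base: id=12 (music), parent_dir=8, lev 0.
Iteration 1: join on id=8 -> mail (id 8, parent_dir=4, lev 1).
Iteration 2: join on id=4 -> media (id 4, parent_dir=2, lev 2).
Iteration 3: join on id=2 -> photos (id 2, parent_dir=1, lev 3).
Iteration 4: join on id=1 -> home (id 1, parent_dir=NULL, lev 4).
Iteration 5: parent_dir is NULL; no match; recursion stops.
SUM(lev) = 0 + 1 + 2 + 3 + 4 = 10.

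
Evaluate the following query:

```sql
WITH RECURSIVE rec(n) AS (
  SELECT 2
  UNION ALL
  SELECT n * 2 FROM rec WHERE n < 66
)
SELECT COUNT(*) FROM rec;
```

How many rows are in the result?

7

Base: n=2.
Iteration 1: 2 < 66 holds -> n = 2 * 2 = 4.
Iteration 2: 4 < 66 holds -> n = 4 * 2 = 8.
Iteration 3: 8 < 66 holds -> n = 8 * 2 = 16.
Iteration 4: 16 < 66 holds -> n = 16 * 2 = 32.
Iteration 5: 32 < 66 holds -> n = 32 * 2 = 64.
Iteration 6: 64 < 66 holds -> n = 64 * 2 = 128.
Iteration 7: 128 < 66 fails; recursion stops.
Total rows emitted: 7.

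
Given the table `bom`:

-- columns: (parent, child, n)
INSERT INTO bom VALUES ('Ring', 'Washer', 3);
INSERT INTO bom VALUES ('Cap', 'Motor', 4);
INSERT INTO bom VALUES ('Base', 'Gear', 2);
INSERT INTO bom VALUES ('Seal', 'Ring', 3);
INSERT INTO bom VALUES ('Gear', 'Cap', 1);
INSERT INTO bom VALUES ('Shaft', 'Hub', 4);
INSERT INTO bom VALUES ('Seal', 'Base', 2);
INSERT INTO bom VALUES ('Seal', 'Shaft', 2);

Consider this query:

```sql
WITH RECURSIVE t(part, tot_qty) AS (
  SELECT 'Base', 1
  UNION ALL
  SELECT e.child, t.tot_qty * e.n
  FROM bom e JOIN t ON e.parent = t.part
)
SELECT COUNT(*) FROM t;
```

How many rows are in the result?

4

Base: (Base, tot_qty=1).
Iteration 1: components of {Base} -> Gear = 1*2 = 2.
Iteration 2: components of {Gear} -> Cap = 2*1 = 2.
Iteration 3: components of {Cap} -> Motor = 2*4 = 8.
Iteration 4: no further components; recursion stops.
Total rows emitted: 4.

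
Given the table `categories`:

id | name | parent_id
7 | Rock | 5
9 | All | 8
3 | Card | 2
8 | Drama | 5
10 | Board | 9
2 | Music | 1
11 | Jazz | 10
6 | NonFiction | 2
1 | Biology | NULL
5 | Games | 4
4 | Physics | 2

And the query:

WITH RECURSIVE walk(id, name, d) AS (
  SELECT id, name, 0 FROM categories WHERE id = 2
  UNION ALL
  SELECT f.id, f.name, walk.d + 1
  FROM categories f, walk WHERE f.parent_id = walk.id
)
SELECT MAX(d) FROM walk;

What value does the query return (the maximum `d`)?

6

Base: id=2 (Music) at d 0.
Iteration 1: rows with parent_id in {2} -> Card (id 3, d 1), Physics (id 4, d 1), NonFiction (id 6, d 1).
Iteration 2: rows with parent_id in {3,4,6} -> Games (id 5, d 2).
Iteration 3: rows with parent_id in {5} -> Rock (id 7, d 3), Drama (id 8, d 3).
Iteration 4: rows with parent_id in {7,8} -> All (id 9, d 4).
Iteration 5: rows with parent_id in {9} -> Board (id 10, d 5).
Iteration 6: rows with parent_id in {10} -> Jazz (id 11, d 6).
Iteration 7: no rows with parent_id in {11}; recursion stops.
d values: 0, 1, 1, 1, 2, 3, 3, 4, 5, 6; the maximum is 6.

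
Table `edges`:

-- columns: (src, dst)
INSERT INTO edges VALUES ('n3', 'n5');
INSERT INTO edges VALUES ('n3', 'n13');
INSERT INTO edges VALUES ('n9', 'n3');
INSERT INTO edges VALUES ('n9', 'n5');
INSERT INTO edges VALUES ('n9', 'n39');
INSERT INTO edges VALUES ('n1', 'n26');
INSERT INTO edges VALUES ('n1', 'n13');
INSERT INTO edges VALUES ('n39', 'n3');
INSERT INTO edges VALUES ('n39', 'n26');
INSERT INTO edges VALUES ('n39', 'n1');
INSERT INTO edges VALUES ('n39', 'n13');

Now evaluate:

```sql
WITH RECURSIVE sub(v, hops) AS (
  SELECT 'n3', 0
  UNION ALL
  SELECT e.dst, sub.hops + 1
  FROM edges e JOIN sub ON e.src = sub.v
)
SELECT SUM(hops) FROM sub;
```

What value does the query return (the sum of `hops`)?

2

Base: (n3, hops=0).
Iteration 1: edges from {n3} -> (n13, hops=1), (n5, hops=1).
Iteration 2: no outgoing edges from {n13,n5}; recursion stops.
SUM(hops) = 0 + 1 + 1 = 2.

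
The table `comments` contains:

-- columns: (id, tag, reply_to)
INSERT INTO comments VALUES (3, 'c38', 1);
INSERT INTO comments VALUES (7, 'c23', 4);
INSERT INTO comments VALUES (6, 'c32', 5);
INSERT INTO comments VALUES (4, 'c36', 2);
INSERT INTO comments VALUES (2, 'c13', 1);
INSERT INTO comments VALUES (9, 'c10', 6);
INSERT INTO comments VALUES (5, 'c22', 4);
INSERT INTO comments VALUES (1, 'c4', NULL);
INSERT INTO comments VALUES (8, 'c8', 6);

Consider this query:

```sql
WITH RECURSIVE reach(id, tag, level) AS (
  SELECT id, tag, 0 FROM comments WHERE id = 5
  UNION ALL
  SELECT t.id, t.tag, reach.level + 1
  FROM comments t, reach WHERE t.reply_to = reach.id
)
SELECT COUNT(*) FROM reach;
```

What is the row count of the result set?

4

Base: id=5 (c22) at level 0.
Iteration 1: rows with reply_to in {5} -> c32 (id 6, level 1).
Iteration 2: rows with reply_to in {6} -> c8 (id 8, level 2), c10 (id 9, level 2).
Iteration 3: no rows with reply_to in {8,9}; recursion stops.
Total rows emitted: 4.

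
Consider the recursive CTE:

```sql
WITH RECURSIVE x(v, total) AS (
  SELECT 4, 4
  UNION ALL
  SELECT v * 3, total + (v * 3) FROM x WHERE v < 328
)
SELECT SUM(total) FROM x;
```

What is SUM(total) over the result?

2172

Base: v=4, total=4.
Iteration 1: 4 < 328 holds -> v = 4 * 3 = 12, total = 4 + 12 = 16.
Iteration 2: 12 < 328 holds -> v = 12 * 3 = 36, total = 16 + 36 = 52.
Iteration 3: 36 < 328 holds -> v = 36 * 3 = 108, total = 52 + 108 = 160.
Iteration 4: 108 < 328 holds -> v = 108 * 3 = 324, total = 160 + 324 = 484.
Iteration 5: 324 < 328 holds -> v = 324 * 3 = 972, total = 484 + 972 = 1456.
Iteration 6: 972 < 328 fails; recursion stops.
SUM(total) = 4 + 16 + 52 + 160 + 484 + 1456 = 2172.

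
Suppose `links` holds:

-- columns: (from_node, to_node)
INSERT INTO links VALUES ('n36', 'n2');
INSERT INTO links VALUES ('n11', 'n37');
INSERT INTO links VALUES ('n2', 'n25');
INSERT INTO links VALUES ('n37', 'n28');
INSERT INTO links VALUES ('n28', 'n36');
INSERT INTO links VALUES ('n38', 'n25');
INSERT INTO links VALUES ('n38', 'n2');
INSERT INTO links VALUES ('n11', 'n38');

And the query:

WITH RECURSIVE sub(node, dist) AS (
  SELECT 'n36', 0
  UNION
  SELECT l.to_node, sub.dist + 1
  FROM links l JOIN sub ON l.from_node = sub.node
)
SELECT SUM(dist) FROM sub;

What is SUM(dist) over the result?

3

Base: (n36, dist=0).
Iteration 1: edges from {n36} -> (n2, dist=1).
Iteration 2: edges from {n2} -> (n25, dist=2).
Iteration 3: no outgoing edges from {n25}; recursion stops.
SUM(dist) = 0 + 1 + 2 = 3.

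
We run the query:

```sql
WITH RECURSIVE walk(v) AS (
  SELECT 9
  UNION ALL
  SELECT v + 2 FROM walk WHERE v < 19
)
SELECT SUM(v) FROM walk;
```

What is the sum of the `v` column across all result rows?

84

Base: v=9.
Iteration 1: 9 < 19 holds -> v = 9 + 2 = 11.
Iteration 2: 11 < 19 holds -> v = 11 + 2 = 13.
Iteration 3: 13 < 19 holds -> v = 13 + 2 = 15.
Iteration 4: 15 < 19 holds -> v = 15 + 2 = 17.
Iteration 5: 17 < 19 holds -> v = 17 + 2 = 19.
Iteration 6: 19 < 19 fails; recursion stops.
SUM(v) = 9 + 11 + 13 + 15 + 17 + 19 = 84.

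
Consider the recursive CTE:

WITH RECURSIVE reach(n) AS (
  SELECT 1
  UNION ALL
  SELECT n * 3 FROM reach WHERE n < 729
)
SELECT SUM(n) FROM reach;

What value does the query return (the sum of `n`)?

1093

Base: n=1.
Iteration 1: 1 < 729 holds -> n = 1 * 3 = 3.
Iteration 2: 3 < 729 holds -> n = 3 * 3 = 9.
Iteration 3: 9 < 729 holds -> n = 9 * 3 = 27.
Iteration 4: 27 < 729 holds -> n = 27 * 3 = 81.
Iteration 5: 81 < 729 holds -> n = 81 * 3 = 243.
Iteration 6: 243 < 729 holds -> n = 243 * 3 = 729.
Iteration 7: 729 < 729 fails; recursion stops.
SUM(n) = 1 + 3 + 9 + 27 + 81 + 243 + 729 = 1093.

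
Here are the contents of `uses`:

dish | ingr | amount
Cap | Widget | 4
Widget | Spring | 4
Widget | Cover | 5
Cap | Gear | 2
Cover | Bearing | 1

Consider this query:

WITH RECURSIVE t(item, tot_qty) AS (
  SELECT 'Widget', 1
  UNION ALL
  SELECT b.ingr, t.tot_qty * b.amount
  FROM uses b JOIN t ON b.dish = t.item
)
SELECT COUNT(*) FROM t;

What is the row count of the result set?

4

Base: (Widget, tot_qty=1).
Iteration 1: components of {Widget} -> Cover = 1*5 = 5, Spring = 1*4 = 4.
Iteration 2: components of {Cover,Spring} -> Bearing = 5*1 = 5.
Iteration 3: no further components; recursion stops.
Total rows emitted: 4.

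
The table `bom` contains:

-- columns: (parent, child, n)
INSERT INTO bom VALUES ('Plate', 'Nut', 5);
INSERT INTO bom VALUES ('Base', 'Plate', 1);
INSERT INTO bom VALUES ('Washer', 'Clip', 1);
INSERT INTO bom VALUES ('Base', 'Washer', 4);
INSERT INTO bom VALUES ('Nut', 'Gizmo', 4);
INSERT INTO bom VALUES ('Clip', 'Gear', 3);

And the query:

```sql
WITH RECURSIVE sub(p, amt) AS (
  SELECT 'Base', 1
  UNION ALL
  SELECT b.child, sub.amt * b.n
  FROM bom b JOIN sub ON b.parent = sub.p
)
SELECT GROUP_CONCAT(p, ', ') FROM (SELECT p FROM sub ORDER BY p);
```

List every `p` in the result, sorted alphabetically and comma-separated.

Base: (Base, amt=1).
Iteration 1: components of {Base} -> Plate = 1*1 = 1, Washer = 1*4 = 4.
Iteration 2: components of {Plate,Washer} -> Clip = 4*1 = 4, Nut = 1*5 = 5.
Iteration 3: components of {Clip,Nut} -> Gear = 4*3 = 12, Gizmo = 5*4 = 20.
Iteration 4: no further components; recursion stops.

Base, Clip, Gear, Gizmo, Nut, Plate, Washer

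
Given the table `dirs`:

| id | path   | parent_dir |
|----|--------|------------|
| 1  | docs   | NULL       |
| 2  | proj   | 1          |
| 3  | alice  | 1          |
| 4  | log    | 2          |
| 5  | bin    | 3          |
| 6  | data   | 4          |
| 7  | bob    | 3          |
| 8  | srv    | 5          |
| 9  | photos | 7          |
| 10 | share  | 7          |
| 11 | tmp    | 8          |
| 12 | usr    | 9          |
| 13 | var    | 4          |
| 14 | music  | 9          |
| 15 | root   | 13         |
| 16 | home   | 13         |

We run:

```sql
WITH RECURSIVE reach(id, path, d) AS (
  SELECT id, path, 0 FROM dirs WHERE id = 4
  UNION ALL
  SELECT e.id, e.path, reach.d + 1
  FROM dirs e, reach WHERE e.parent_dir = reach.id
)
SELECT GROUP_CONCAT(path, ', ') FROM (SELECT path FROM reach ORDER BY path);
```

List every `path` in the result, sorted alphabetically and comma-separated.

data, home, log, root, var

Base: id=4 (log) at d 0.
Iteration 1: rows with parent_dir in {4} -> data (id 6, d 1), var (id 13, d 1).
Iteration 2: rows with parent_dir in {6,13} -> root (id 15, d 2), home (id 16, d 2).
Iteration 3: no rows with parent_dir in {15,16}; recursion stops.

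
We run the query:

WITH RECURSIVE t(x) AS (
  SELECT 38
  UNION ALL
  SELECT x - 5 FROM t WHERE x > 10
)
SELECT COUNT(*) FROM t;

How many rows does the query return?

7

Base: x=38.
Iteration 1: 38 > 10 holds -> x = 38 - 5 = 33.
Iteration 2: 33 > 10 holds -> x = 33 - 5 = 28.
Iteration 3: 28 > 10 holds -> x = 28 - 5 = 23.
Iteration 4: 23 > 10 holds -> x = 23 - 5 = 18.
Iteration 5: 18 > 10 holds -> x = 18 - 5 = 13.
Iteration 6: 13 > 10 holds -> x = 13 - 5 = 8.
Iteration 7: 8 > 10 fails; recursion stops.
Total rows emitted: 7.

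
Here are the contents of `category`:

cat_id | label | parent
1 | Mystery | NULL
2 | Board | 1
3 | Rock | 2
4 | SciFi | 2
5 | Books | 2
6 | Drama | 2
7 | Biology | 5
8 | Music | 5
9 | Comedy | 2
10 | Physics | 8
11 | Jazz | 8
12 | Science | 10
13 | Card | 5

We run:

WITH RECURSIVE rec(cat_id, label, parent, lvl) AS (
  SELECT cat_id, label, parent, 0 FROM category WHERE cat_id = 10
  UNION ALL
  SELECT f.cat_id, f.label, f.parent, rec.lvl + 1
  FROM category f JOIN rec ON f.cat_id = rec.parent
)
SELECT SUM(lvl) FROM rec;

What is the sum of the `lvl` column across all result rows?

10

Base: cat_id=10 (Physics), parent=8, lvl 0.
Iteration 1: join on cat_id=8 -> Music (id 8, parent=5, lvl 1).
Iteration 2: join on cat_id=5 -> Books (id 5, parent=2, lvl 2).
Iteration 3: join on cat_id=2 -> Board (id 2, parent=1, lvl 3).
Iteration 4: join on cat_id=1 -> Mystery (id 1, parent=NULL, lvl 4).
Iteration 5: parent is NULL; no match; recursion stops.
SUM(lvl) = 0 + 1 + 2 + 3 + 4 = 10.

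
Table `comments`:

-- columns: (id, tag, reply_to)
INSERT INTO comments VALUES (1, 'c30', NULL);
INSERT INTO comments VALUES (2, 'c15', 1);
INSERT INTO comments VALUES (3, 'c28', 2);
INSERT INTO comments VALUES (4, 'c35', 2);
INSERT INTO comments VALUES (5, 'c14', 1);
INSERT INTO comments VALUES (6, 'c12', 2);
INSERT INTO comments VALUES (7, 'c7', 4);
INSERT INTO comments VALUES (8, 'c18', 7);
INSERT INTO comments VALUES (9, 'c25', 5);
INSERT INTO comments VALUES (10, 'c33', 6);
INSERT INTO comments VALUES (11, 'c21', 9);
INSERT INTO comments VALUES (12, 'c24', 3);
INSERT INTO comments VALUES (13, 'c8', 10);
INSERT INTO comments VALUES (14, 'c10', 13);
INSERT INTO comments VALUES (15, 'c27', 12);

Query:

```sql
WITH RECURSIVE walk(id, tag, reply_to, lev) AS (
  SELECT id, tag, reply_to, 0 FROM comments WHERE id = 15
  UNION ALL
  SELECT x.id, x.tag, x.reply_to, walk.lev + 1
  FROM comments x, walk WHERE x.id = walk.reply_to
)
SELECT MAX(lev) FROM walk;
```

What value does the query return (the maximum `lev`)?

4

Base: id=15 (c27), reply_to=12, lev 0.
Iteration 1: join on id=12 -> c24 (id 12, reply_to=3, lev 1).
Iteration 2: join on id=3 -> c28 (id 3, reply_to=2, lev 2).
Iteration 3: join on id=2 -> c15 (id 2, reply_to=1, lev 3).
Iteration 4: join on id=1 -> c30 (id 1, reply_to=NULL, lev 4).
Iteration 5: reply_to is NULL; no match; recursion stops.
lev values: 0, 1, 2, 3, 4; the maximum is 4.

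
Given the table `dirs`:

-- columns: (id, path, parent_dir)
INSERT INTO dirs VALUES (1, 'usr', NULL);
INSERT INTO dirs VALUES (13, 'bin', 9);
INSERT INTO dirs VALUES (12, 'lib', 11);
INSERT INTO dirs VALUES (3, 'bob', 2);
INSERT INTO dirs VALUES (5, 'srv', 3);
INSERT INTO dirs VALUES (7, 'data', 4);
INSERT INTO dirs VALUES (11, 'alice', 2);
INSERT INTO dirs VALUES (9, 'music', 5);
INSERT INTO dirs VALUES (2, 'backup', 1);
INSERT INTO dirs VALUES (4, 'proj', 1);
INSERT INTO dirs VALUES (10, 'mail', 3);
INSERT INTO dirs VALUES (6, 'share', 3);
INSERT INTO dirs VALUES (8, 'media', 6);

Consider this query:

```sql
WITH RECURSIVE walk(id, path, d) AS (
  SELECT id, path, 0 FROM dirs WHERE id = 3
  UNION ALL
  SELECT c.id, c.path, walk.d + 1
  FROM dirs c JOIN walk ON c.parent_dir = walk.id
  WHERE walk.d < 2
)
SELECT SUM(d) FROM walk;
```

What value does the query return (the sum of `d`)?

7

Base: id=3 (bob) at d 0.
Iteration 1: rows with parent_dir in {3} -> srv (id 5, d 1), share (id 6, d 1), mail (id 10, d 1).
Iteration 2: rows with parent_dir in {5,6,10} -> media (id 8, d 2), music (id 9, d 2).
Iteration 3: d < 2 fails for all current rows; recursion stops.
SUM(d) = 0 + 1 + 1 + 1 + 2 + 2 = 7.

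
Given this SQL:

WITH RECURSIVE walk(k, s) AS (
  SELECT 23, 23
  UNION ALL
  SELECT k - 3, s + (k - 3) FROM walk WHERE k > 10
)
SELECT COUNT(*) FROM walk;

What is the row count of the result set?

6

Base: k=23, s=23.
Iteration 1: 23 > 10 holds -> k = 23 - 3 = 20, s = 23 + 20 = 43.
Iteration 2: 20 > 10 holds -> k = 20 - 3 = 17, s = 43 + 17 = 60.
Iteration 3: 17 > 10 holds -> k = 17 - 3 = 14, s = 60 + 14 = 74.
Iteration 4: 14 > 10 holds -> k = 14 - 3 = 11, s = 74 + 11 = 85.
Iteration 5: 11 > 10 holds -> k = 11 - 3 = 8, s = 85 + 8 = 93.
Iteration 6: 8 > 10 fails; recursion stops.
Total rows emitted: 6.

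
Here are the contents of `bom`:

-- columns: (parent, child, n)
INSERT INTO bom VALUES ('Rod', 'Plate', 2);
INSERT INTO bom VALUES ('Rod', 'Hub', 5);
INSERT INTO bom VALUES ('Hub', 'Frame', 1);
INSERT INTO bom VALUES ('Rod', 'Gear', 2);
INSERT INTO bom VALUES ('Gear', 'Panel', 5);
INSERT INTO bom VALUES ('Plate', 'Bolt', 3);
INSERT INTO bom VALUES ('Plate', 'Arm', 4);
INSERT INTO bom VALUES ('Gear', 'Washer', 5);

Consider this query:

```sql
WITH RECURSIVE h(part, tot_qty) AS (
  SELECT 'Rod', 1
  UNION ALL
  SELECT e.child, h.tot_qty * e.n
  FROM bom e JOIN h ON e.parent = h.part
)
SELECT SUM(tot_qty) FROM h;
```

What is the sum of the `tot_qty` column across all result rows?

Base: (Rod, tot_qty=1).
Iteration 1: components of {Rod} -> Gear = 1*2 = 2, Hub = 1*5 = 5, Plate = 1*2 = 2.
Iteration 2: components of {Gear,Hub,Plate} -> Arm = 2*4 = 8, Bolt = 2*3 = 6, Frame = 5*1 = 5, Panel = 2*5 = 10, Washer = 2*5 = 10.
Iteration 3: no further components; recursion stops.
SUM(tot_qty) = 1 + 2 + 5 + 2 + 6 + 8 + 5 + 10 + 10 = 49.

49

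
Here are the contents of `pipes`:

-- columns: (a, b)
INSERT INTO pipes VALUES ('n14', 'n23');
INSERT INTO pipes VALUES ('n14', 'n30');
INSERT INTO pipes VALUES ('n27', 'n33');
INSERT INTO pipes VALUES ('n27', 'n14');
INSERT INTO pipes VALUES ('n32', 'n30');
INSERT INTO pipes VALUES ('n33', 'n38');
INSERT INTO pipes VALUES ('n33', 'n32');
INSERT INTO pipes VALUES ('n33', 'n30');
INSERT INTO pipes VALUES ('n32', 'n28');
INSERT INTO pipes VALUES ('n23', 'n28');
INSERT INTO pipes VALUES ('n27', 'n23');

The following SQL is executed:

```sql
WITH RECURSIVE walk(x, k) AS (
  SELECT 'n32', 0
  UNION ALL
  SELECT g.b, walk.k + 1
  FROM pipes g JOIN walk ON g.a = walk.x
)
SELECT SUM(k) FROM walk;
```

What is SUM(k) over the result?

2

Base: (n32, k=0).
Iteration 1: edges from {n32} -> (n28, k=1), (n30, k=1).
Iteration 2: no outgoing edges from {n28,n30}; recursion stops.
SUM(k) = 0 + 1 + 1 = 2.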